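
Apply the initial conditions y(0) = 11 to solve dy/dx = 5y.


General solution of y' = 5y is y = Ce^(5x).
Apply y(0) = 11: C = 11.
Particular solution: y = 11e^(5x).


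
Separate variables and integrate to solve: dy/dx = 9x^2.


Integrate both sides with respect to x: y = ∫ 9x^2 dx = 3x^3 + C.


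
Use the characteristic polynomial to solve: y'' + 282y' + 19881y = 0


Characteristic equation: r² + 282r + 19881 = 0, i.e. (r + 141)² = 0.
Repeated root r = -141; include an x factor for the second linearly independent solution.
General solution: y = (C₁ + C₂x)e^(-141x).


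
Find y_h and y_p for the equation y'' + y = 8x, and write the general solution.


Homogeneous: r² + 1 = 0 ⇒ r = ±1i, y_h = C₁cos(x) + C₂sin(x).
Polynomial forcing; try y_p = Ax + B. Then y_p'' + 1 y_p = 1(Ax + B) = 8x, so B = 0 and A = 8.
General solution: y = C₁cos(x) + C₂sin(x) + 8x.


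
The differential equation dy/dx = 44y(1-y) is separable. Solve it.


Separate: dy/[y(1-y)] = 44 dx.
Partial fractions: 1/[y(1-y)] = 1/y + 1/(1-y).
Integrate: ln|y/(1-y)| = 44x + C₀.
Solve for y: y = 1/(1 + Ce^(-44x)).


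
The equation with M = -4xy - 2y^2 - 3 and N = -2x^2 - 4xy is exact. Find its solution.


Check exactness: ∂M/∂y = -4x - 4y and ∂N/∂x = -4x - 4y; equal, so the equation is exact.
Integrate M with respect to x (treating y as constant): ∫M dx = -2x^2y - 2xy^2 - 3x + h(y).
Differentiate w.r.t. y and set equal to N: all terms match, so h'(y) = 0 and h is a constant absorbed into C.
General solution: -2x^2y - 2xy^2 - 3x = C.


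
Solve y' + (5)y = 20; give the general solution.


P(x) = 5, Q(x) = 20; integrating factor μ = e^(5x).
(μ y)' = 20e^(5x) ⇒ μ y = 4e^(5x) + C.
Divide by μ: y = 4 + Ce^(-5x).


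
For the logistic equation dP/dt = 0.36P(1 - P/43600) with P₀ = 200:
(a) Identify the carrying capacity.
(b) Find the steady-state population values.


Logistic ODE dP/dt = 0.36P(1 - P/43600) has equilibria where dP/dt = 0, i.e. P = 0 or P = 43600.
The coefficient (1 - P/K) = 0 when P = K, identifying K = 43600 as the carrying capacity.
(a) K = 43600; (b) equilibria P = 0 and P = 43600.


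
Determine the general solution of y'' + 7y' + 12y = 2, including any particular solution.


Characteristic roots of r² + 7r + 12 = 0 are -3, -4.
y_h = C₁e^(-3x) + C₂e^(-4x).
Constant forcing; try y_p = A. Then 12A = 2 ⇒ A = 1/6.
General solution: y = C₁e^(-3x) + C₂e^(-4x) + 1/6.


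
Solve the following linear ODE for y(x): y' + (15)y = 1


P(x) = 15, Q(x) = 1; integrating factor μ = e^(15x).
(μ y)' = e^(15x) ⇒ μ y = (1/15)e^(15x) + C.
Divide by μ: y = 1/15 + Ce^(-15x).


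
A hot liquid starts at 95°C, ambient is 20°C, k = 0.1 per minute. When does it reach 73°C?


From T(t) = T_a + (T₀ - T_a)e^(-kt), set T(t) = 73:
(73 - 20) / (95 - 20) = e^(-0.1t), so t = -ln(0.707)/0.1 ≈ 3.5 minutes.


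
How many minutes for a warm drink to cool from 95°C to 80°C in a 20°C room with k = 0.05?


From T(t) = T_a + (T₀ - T_a)e^(-kt), set T(t) = 80:
(80 - 20) / (95 - 20) = e^(-0.05t), so t = -ln(0.800)/0.05 ≈ 4.5 minutes.


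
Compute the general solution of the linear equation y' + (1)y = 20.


P(x) = 1, Q(x) = 20; integrating factor μ = e^(x).
(μ y)' = 20e^(x) ⇒ μ y = 20e^(x) + C.
Divide by μ: y = 20 + Ce^(-x).


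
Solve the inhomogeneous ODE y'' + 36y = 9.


Homogeneous part: r² + 36 = 0 ⇒ r = ±6i, so y_h = C₁cos(6x) + C₂sin(6x).
Try constant y_p = A; plug in: 36A = 9 ⇒ A = 1/4.
General solution: y = C₁cos(6x) + C₂sin(6x) + 1/4.


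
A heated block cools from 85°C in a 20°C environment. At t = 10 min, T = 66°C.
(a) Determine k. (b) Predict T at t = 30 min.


Newton's law: T(t) = T_a + (T₀ - T_a)e^(-kt).
(a) Use T(10) = 66: (66 - 20)/(85 - 20) = e^(-k·10), so k = -ln(0.708)/10 ≈ 0.0346.
(b) Apply k to t = 30: T(30) = 20 + (65)e^(-1.037) ≈ 43.0°C.


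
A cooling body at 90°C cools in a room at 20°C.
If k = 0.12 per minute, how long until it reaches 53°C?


From T(t) = T_a + (T₀ - T_a)e^(-kt), set T(t) = 53:
(53 - 20) / (90 - 20) = e^(-0.12t), so t = -ln(0.471)/0.12 ≈ 6.3 minutes.


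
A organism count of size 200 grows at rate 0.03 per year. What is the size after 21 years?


The ODE dP/dt = 0.03P has solution P(t) = P(0)e^(0.03t).
Substitute P(0) = 200 and t = 21: P(21) = 200 e^(0.63) ≈ 376.


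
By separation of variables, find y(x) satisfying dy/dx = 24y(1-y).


Separate: dy/[y(1-y)] = 24 dx.
Partial fractions: 1/[y(1-y)] = 1/y + 1/(1-y).
Integrate: ln|y/(1-y)| = 24x + C₀.
Solve for y: y = 1/(1 + Ce^(-24x)).


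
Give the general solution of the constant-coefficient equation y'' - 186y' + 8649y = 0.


Characteristic equation: r² - 186r + 8649 = 0, i.e. (r - 93)² = 0.
Repeated root r = 93; include an x factor for the second linearly independent solution.
General solution: y = (C₁ + C₂x)e^(93x).


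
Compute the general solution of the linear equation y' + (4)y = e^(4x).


P(x) = 4 ⇒ μ = e^(4x).
(μ y)' = e^(8x) ⇒ μ y = e^(8x)/8 + C.
Divide by μ: y = (1/8)e^(4x) + Ce^(-4x).


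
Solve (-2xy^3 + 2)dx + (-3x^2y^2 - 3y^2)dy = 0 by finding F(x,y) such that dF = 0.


Check exactness: ∂M/∂y = -6xy^2 and ∂N/∂x = -6xy^2; equal, so the equation is exact.
Integrate M with respect to x (treating y as constant): ∫M dx = -x^2y^3 + 2x + h(y).
Differentiate w.r.t. y and set equal to N: the x-dependent terms already match, leaving h'(y) = -3y^2. Integrate: h(y) = -y^3.
So F(x,y) = -x^2y^3 + 2x - y^3.
General solution: -x^2y^3 + 2x - y^3 = C.


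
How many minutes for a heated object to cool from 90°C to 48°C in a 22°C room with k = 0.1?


From T(t) = T_a + (T₀ - T_a)e^(-kt), set T(t) = 48:
(48 - 22) / (90 - 22) = e^(-0.1t), so t = -ln(0.382)/0.1 ≈ 9.6 minutes.


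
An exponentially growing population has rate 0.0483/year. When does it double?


Exponential growth: P(t) = P₀ e^(0.0483t). Set P(t)/P₀ = 2: e^(0.0483t) = 2.
Solve: t = ln(2)/0.0483 ≈ 14.35 years.


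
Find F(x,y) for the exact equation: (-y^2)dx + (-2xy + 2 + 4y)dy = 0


Check exactness: ∂M/∂y = -2y and ∂N/∂x = -2y; equal, so the equation is exact.
Integrate M with respect to x (treating y as constant): ∫M dx = -xy^2 + h(y).
Differentiate w.r.t. y and set equal to N: the x-dependent terms already match, leaving h'(y) = 2 + 4y. Integrate: h(y) = 2y + 2y^2.
So F(x,y) = -xy^2 + 2y + 2y^2.
General solution: -xy^2 + 2y + 2y^2 = C.


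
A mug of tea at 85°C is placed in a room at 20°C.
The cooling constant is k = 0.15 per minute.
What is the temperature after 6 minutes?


Newton's law: dT/dt = -k(T - T_a) has solution T(t) = T_a + (T₀ - T_a)e^(-kt).
Plug in T_a = 20, T₀ = 85, k = 0.15, t = 6: T(6) = 20 + (65)e^(-0.90) ≈ 46.4°C.


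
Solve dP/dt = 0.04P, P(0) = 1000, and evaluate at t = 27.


The ODE dP/dt = 0.04P has solution P(t) = P(0)e^(0.04t).
Substitute P(0) = 1000 and t = 27: P(27) = 1000 e^(1.08) ≈ 2945.


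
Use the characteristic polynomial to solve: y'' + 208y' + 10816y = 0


Characteristic equation: r² + 208r + 10816 = 0, i.e. (r + 104)² = 0.
Repeated root r = -104; include an x factor for the second linearly independent solution.
General solution: y = (C₁ + C₂x)e^(-104x).


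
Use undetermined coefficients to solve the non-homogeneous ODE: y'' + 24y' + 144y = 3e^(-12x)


Characteristic polynomial (r + 12)² = 0; repeated root r = -12.
y_h = (C₁ + C₂x)e^(-12x). Forcing matches the repeated root (resonance), so try y_p = Ax² e^(-12x).
Substitute and solve for A: 2A = 3, so A = 3/2.
General solution: y = (C₁ + C₂x + (3/2)x²)e^(-12x).


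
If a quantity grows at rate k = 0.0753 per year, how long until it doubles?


Exponential growth: P(t) = P₀ e^(0.0753t). Set P(t)/P₀ = 2: e^(0.0753t) = 2.
Solve: t = ln(2)/0.0753 ≈ 9.21 years.


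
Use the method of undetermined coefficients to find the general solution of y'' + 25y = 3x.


Homogeneous: r² + 25 = 0 ⇒ r = ±5i, y_h = C₁cos(5x) + C₂sin(5x).
Polynomial forcing; try y_p = Ax + B. Then y_p'' + 25 y_p = 25(Ax + B) = 3x, so B = 0 and A = 3/25.
General solution: y = C₁cos(5x) + C₂sin(5x) + (3/25)x.


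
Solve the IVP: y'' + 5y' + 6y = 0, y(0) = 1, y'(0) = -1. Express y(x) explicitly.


Characteristic roots of r² + 5r + 6 = 0 are -2, -3.
General solution y = c₁ e^(-2x) + c₂ e^(-3x).
Apply y(0) = 1: c₁ + c₂ = 1. Apply y'(0) = -1: -2 c₁ - 3 c₂ = -1.
Solve: c₁ = 2, c₂ = -1.
Particular solution: y = 2e^(-2x) - e^(-3x).


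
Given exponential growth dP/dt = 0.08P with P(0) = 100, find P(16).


The ODE dP/dt = 0.08P has solution P(t) = P(0)e^(0.08t).
Substitute P(0) = 100 and t = 16: P(16) = 100 e^(1.28) ≈ 360.


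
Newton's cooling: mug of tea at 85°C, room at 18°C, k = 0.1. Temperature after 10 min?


Newton's law: dT/dt = -k(T - T_a) has solution T(t) = T_a + (T₀ - T_a)e^(-kt).
Plug in T_a = 18, T₀ = 85, k = 0.1, t = 10: T(10) = 18 + (67)e^(-1.00) ≈ 42.6°C.


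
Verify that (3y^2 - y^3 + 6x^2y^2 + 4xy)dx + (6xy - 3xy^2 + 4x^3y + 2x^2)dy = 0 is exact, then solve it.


Check exactness: ∂M/∂y = 6y - 3y^2 + 12x^2y + 4x and ∂N/∂x = 6y - 3y^2 + 12x^2y + 4x; equal, so the equation is exact.
Integrate M with respect to x (treating y as constant): ∫M dx = 3xy^2 - xy^3 + 2x^3y^2 + 2x^2y + h(y).
Differentiate w.r.t. y and set equal to N: all terms match, so h'(y) = 0 and h is a constant absorbed into C.
General solution: 3xy^2 - xy^3 + 2x^3y^2 + 2x^2y = C.


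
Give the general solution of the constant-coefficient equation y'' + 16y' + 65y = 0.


Characteristic equation: r² + 16r + 65 = 0.
Discriminant is negative; roots r = -8 ± 1i (complex conjugate pair).
General solution uses e^(α x)(C₁ cos(β x) + C₂ sin(β x)): y = e^(-8x)(C₁cos(x) + C₂sin(x)).


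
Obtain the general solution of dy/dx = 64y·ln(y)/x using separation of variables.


Separate: dy/[y ln(y)] = 64 dx/x.
Substitute u = ln(y): du/u = 64 dx/x.
Integrate: ln|ln(y)| = 64ln|x| + C₀, hence ln(y) = C·x^64.


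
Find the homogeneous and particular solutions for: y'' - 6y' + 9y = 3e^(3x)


Characteristic polynomial (r - 3)² = 0; repeated root r = 3.
y_h = (C₁ + C₂x)e^(3x). Forcing matches the repeated root (resonance), so try y_p = Ax² e^(3x).
Substitute and solve for A: 2A = 3, so A = 3/2.
General solution: y = (C₁ + C₂x + (3/2)x²)e^(3x).


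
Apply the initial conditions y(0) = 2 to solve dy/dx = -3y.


General solution of y' = -3y is y = Ce^(-3x).
Apply y(0) = 2: C = 2.
Particular solution: y = 2e^(-3x).


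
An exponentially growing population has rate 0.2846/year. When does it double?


Exponential growth: P(t) = P₀ e^(0.2846t). Set P(t)/P₀ = 2: e^(0.2846t) = 2.
Solve: t = ln(2)/0.2846 ≈ 2.44 years.


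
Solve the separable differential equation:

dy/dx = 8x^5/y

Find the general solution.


Separate variables: y dy = 8x^5 dx.
Integrate both sides: y²/2 = (4/3)x^6 + C₀.
Multiply by 2: y² = (8/3)x^6 + C.


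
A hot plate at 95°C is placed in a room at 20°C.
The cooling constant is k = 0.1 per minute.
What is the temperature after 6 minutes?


Newton's law: dT/dt = -k(T - T_a) has solution T(t) = T_a + (T₀ - T_a)e^(-kt).
Plug in T_a = 20, T₀ = 95, k = 0.1, t = 6: T(6) = 20 + (75)e^(-0.60) ≈ 61.2°C.


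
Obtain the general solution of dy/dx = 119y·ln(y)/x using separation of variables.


Separate: dy/[y ln(y)] = 119 dx/x.
Substitute u = ln(y): du/u = 119 dx/x.
Integrate: ln|ln(y)| = 119ln|x| + C₀, hence ln(y) = C·x^119.


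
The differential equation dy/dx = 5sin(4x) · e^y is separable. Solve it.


Separate: e^(-y) dy = 5sin(4x) dx.
Integrate: -e^(-y) = -(5/4)cos(4x) + C₀.
Rearrange: e^(-y) = (5/4)cos(4x) + C.


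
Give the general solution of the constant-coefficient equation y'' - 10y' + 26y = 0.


Characteristic equation: r² - 10r + 26 = 0.
Discriminant is negative; roots r = 5 ± 1i (complex conjugate pair).
General solution uses e^(α x)(C₁ cos(β x) + C₂ sin(β x)): y = e^(5x)(C₁cos(x) + C₂sin(x)).


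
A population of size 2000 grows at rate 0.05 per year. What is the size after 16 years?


The ODE dP/dt = 0.05P has solution P(t) = P(0)e^(0.05t).
Substitute P(0) = 2000 and t = 16: P(16) = 2000 e^(0.80) ≈ 4451.


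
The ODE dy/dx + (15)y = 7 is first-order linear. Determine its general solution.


P(x) = 15, Q(x) = 7; integrating factor μ = e^(15x).
(μ y)' = 7e^(15x) ⇒ μ y = (7/15)e^(15x) + C.
Divide by μ: y = 7/15 + Ce^(-15x).


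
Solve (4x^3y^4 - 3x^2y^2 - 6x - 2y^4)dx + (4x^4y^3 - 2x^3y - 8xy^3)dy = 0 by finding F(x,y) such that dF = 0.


Check exactness: ∂M/∂y = 16x^3y^3 - 6x^2y - 8y^3 and ∂N/∂x = 16x^3y^3 - 6x^2y - 8y^3; equal, so the equation is exact.
Integrate M with respect to x (treating y as constant): ∫M dx = x^4y^4 - x^3y^2 - 3x^2 - 2xy^4 + h(y).
Differentiate w.r.t. y and set equal to N: all terms match, so h'(y) = 0 and h is a constant absorbed into C.
General solution: x^4y^4 - x^3y^2 - 3x^2 - 2xy^4 = C.


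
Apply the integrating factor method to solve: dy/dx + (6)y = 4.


P(x) = 6, Q(x) = 4; integrating factor μ = e^(6x).
(μ y)' = 4e^(6x) ⇒ μ y = (2/3)e^(6x) + C.
Divide by μ: y = 2/3 + Ce^(-6x).


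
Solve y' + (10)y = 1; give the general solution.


P(x) = 10, Q(x) = 1; integrating factor μ = e^(10x).
(μ y)' = e^(10x) ⇒ μ y = (1/10)e^(10x) + C.
Divide by μ: y = 1/10 + Ce^(-10x).


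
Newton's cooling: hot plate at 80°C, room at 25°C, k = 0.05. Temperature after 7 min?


Newton's law: dT/dt = -k(T - T_a) has solution T(t) = T_a + (T₀ - T_a)e^(-kt).
Plug in T_a = 25, T₀ = 80, k = 0.05, t = 7: T(7) = 25 + (55)e^(-0.35) ≈ 63.8°C.


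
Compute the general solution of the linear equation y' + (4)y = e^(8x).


P(x) = 4 ⇒ μ = e^(4x).
(μ y)' = e^(12x) ⇒ μ y = e^(12x)/12 + C.
Divide by μ: y = (1/12)e^(8x) + Ce^(-4x).


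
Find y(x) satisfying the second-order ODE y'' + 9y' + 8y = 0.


Characteristic equation: r² + 9r + 8 = 0.
Factor: (r + 8)(r + 1) = 0 ⇒ r = -8, -1 (distinct real).
General solution: y = C₁e^(-8x) + C₂e^(-x).


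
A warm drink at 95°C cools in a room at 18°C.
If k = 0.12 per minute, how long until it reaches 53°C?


From T(t) = T_a + (T₀ - T_a)e^(-kt), set T(t) = 53:
(53 - 18) / (95 - 18) = e^(-0.12t), so t = -ln(0.455)/0.12 ≈ 6.6 minutes.


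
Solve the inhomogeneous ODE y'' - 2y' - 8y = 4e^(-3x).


Characteristic roots of r² - 2r - 8 = 0 are 4, -2.
y_h = C₁e^(4x) + C₂e^(-2x).
Forcing exponent -3 is not a characteristic root; try y_p = Ae^(-3x).
Substitute: A·(9 + (-2)·-3 + (-8)) = A·7 = 4, so A = 4/7.
General solution: y = C₁e^(4x) + C₂e^(-2x) + (4/7)e^(-3x).


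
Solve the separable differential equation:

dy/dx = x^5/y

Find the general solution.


Separate variables: y dy = x^5 dx.
Integrate both sides: y²/2 = (1/6)x^6 + C₀.
Multiply by 2: y² = (1/3)x^6 + C.


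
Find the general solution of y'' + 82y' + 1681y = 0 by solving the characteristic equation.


Characteristic equation: r² + 82r + 1681 = 0, i.e. (r + 41)² = 0.
Repeated root r = -41; include an x factor for the second linearly independent solution.
General solution: y = (C₁ + C₂x)e^(-41x).


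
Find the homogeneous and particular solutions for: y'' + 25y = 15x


Homogeneous: r² + 25 = 0 ⇒ r = ±5i, y_h = C₁cos(5x) + C₂sin(5x).
Polynomial forcing; try y_p = Ax + B. Then y_p'' + 25 y_p = 25(Ax + B) = 15x, so B = 0 and A = 3/5.
General solution: y = C₁cos(5x) + C₂sin(5x) + (3/5)x.


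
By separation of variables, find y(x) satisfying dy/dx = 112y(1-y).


Separate: dy/[y(1-y)] = 112 dx.
Partial fractions: 1/[y(1-y)] = 1/y + 1/(1-y).
Integrate: ln|y/(1-y)| = 112x + C₀.
Solve for y: y = 1/(1 + Ce^(-112x)).


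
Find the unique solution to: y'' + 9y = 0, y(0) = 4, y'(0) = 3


Characteristic roots of r² + 9 = 0 are ±3i, so y = C₁cos(3x) + C₂sin(3x).
Apply y(0) = 4: C₁ = 4. Differentiate and apply y'(0) = 3: 3·C₂ = 3, so C₂ = 1.
Particular solution: y = 4cos(3x) + sin(3x).


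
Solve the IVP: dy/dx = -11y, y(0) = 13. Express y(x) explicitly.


General solution of y' = -11y is y = Ce^(-11x).
Apply y(0) = 13: C = 13.
Particular solution: y = 13e^(-11x).


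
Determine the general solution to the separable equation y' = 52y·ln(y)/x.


Separate: dy/[y ln(y)] = 52 dx/x.
Substitute u = ln(y): du/u = 52 dx/x.
Integrate: ln|ln(y)| = 52ln|x| + C₀, hence ln(y) = C·x^52.


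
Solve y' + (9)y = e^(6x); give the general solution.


P(x) = 9 ⇒ μ = e^(9x).
(μ y)' = e^(15x) ⇒ μ y = e^(15x)/15 + C.
Divide by μ: y = (1/15)e^(6x) + Ce^(-9x).


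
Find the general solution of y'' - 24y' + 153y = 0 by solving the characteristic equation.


Characteristic equation: r² - 24r + 153 = 0.
Discriminant is negative; roots r = 12 ± 3i (complex conjugate pair).
General solution uses e^(α x)(C₁ cos(β x) + C₂ sin(β x)): y = e^(12x)(C₁cos(3x) + C₂sin(3x)).


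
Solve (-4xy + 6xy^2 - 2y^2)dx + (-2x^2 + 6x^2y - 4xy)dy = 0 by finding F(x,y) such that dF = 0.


Check exactness: ∂M/∂y = -4x + 12xy - 4y and ∂N/∂x = -4x + 12xy - 4y; equal, so the equation is exact.
Integrate M with respect to x (treating y as constant): ∫M dx = -2x^2y + 3x^2y^2 - 2xy^2 + h(y).
Differentiate w.r.t. y and set equal to N: all terms match, so h'(y) = 0 and h is a constant absorbed into C.
General solution: -2x^2y + 3x^2y^2 - 2xy^2 = C.


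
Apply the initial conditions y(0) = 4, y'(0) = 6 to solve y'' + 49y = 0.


Characteristic roots of r² + 49 = 0 are ±7i, so y = C₁cos(7x) + C₂sin(7x).
Apply y(0) = 4: C₁ = 4. Differentiate and apply y'(0) = 6: 7·C₂ = 6, so C₂ = 6/7.
Particular solution: y = 4cos(7x) + (6/7)sin(7x).


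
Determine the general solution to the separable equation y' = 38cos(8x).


g(y) = 1, so integrate directly: y = ∫ 38cos(8x) dx = (19/4)sin(8x) + C.


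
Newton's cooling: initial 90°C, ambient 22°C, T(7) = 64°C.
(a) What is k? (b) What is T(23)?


Newton's law: T(t) = T_a + (T₀ - T_a)e^(-kt).
(a) Use T(7) = 64: (64 - 22)/(90 - 22) = e^(-k·7), so k = -ln(0.618)/7 ≈ 0.0688.
(b) Apply k to t = 23: T(23) = 22 + (68)e^(-1.583) ≈ 36.0°C.


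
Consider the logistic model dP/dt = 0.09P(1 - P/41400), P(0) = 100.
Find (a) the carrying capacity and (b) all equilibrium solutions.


Logistic ODE dP/dt = 0.09P(1 - P/41400) has equilibria where dP/dt = 0, i.e. P = 0 or P = 41400.
The coefficient (1 - P/K) = 0 when P = K, identifying K = 41400 as the carrying capacity.
(a) K = 41400; (b) equilibria P = 0 and P = 41400.


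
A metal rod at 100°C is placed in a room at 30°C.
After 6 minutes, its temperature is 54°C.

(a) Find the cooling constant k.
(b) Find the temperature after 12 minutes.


Newton's law: T(t) = T_a + (T₀ - T_a)e^(-kt).
(a) Use T(6) = 54: (54 - 30)/(100 - 30) = e^(-k·6), so k = -ln(0.343)/6 ≈ 0.1784.
(b) Apply k to t = 12: T(12) = 30 + (70)e^(-2.141) ≈ 38.2°C.


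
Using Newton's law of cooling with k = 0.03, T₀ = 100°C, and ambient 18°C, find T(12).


Newton's law: dT/dt = -k(T - T_a) has solution T(t) = T_a + (T₀ - T_a)e^(-kt).
Plug in T_a = 18, T₀ = 100, k = 0.03, t = 12: T(12) = 18 + (82)e^(-0.36) ≈ 75.2°C.


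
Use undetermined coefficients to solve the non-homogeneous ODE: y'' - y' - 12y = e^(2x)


Characteristic roots of r² - r - 12 = 0 are -3, 4.
y_h = C₁e^(-3x) + C₂e^(4x).
Forcing exponent 2 is not a characteristic root; try y_p = Ae^(2x).
Substitute: A·(4 + (-1)·2 + (-12)) = A·-10 = 1, so A = -1/10.
General solution: y = C₁e^(-3x) + C₂e^(4x) - (1/10)e^(2x).


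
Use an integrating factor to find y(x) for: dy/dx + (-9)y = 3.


P(x) = -9 ⇒ μ = e^(-9x).
(μ y)' = 3e^(-9x) ⇒ μ y = -(1/3)e^(-9x) + C.
Divide by μ: y = -1/3 + Ce^(9x).


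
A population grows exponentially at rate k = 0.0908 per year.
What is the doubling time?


Exponential growth: P(t) = P₀ e^(0.0908t). Set P(t)/P₀ = 2: e^(0.0908t) = 2.
Solve: t = ln(2)/0.0908 ≈ 7.63 years.


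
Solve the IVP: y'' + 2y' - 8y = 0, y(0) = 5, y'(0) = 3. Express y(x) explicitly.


Characteristic roots of r² + 2r - 8 = 0 are 2, -4.
General solution y = c₁ e^(2x) + c₂ e^(-4x).
Apply y(0) = 5: c₁ + c₂ = 5. Apply y'(0) = 3: 2 c₁ - 4 c₂ = 3.
Solve: c₁ = 23/6, c₂ = 7/6.
Particular solution: y = (23/6)e^(2x) + (7/6)e^(-4x).


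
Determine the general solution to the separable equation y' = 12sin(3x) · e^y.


Separate: e^(-y) dy = 12sin(3x) dx.
Integrate: -e^(-y) = -4cos(3x) + C₀.
Rearrange: e^(-y) = 4cos(3x) + C.


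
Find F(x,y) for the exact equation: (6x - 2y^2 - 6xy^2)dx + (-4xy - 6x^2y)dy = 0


Check exactness: ∂M/∂y = -4y - 12xy and ∂N/∂x = -4y - 12xy; equal, so the equation is exact.
Integrate M with respect to x (treating y as constant): ∫M dx = 3x^2 - 2xy^2 - 3x^2y^2 + h(y).
Differentiate w.r.t. y and set equal to N: all terms match, so h'(y) = 0 and h is a constant absorbed into C.
General solution: 3x^2 - 2xy^2 - 3x^2y^2 = C.


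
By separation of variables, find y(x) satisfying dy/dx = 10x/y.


Separate variables: y dy = 10x dx.
Integrate both sides: y²/2 = 5x^2 + C₀.
Multiply by 2: y² = 10x^2 + C.


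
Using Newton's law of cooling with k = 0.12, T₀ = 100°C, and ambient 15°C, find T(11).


Newton's law: dT/dt = -k(T - T_a) has solution T(t) = T_a + (T₀ - T_a)e^(-kt).
Plug in T_a = 15, T₀ = 100, k = 0.12, t = 11: T(11) = 15 + (85)e^(-1.32) ≈ 37.7°C.


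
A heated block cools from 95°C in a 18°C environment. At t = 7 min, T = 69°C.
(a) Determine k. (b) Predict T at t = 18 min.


Newton's law: T(t) = T_a + (T₀ - T_a)e^(-kt).
(a) Use T(7) = 69: (69 - 18)/(95 - 18) = e^(-k·7), so k = -ln(0.662)/7 ≈ 0.0589.
(b) Apply k to t = 18: T(18) = 18 + (77)e^(-1.059) ≈ 44.7°C.


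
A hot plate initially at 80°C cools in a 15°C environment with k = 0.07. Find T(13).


Newton's law: dT/dt = -k(T - T_a) has solution T(t) = T_a + (T₀ - T_a)e^(-kt).
Plug in T_a = 15, T₀ = 80, k = 0.07, t = 13: T(13) = 15 + (65)e^(-0.91) ≈ 41.2°C.


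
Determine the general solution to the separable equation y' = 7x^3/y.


Separate variables: y dy = 7x^3 dx.
Integrate both sides: y²/2 = (7/4)x^4 + C₀.
Multiply by 2: y² = (7/2)x^4 + C.


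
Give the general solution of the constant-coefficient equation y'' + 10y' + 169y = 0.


Characteristic equation: r² + 10r + 169 = 0.
Discriminant is negative; roots r = -5 ± 12i (complex conjugate pair).
General solution uses e^(α x)(C₁ cos(β x) + C₂ sin(β x)): y = e^(-5x)(C₁cos(12x) + C₂sin(12x)).


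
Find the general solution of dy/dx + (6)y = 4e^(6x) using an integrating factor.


P(x) = 6 ⇒ μ = e^(6x).
(μ y)' = 4e^(12x) ⇒ μ y = (4/12)e^(12x) + C.
Divide by μ: y = (1/3)e^(6x) + Ce^(-6x).


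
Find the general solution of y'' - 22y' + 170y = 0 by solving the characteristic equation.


Characteristic equation: r² - 22r + 170 = 0.
Discriminant is negative; roots r = 11 ± 7i (complex conjugate pair).
General solution uses e^(α x)(C₁ cos(β x) + C₂ sin(β x)): y = e^(11x)(C₁cos(7x) + C₂sin(7x)).


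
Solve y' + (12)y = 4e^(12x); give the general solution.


P(x) = 12 ⇒ μ = e^(12x).
(μ y)' = 4e^(24x) ⇒ μ y = (4/24)e^(24x) + C.
Divide by μ: y = (1/6)e^(12x) + Ce^(-12x).


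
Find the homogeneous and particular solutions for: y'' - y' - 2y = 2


Characteristic roots of r² - r - 2 = 0 are -1, 2.
y_h = C₁e^(-x) + C₂e^(2x).
Forcing exponent 0 is not a characteristic root; try y_p = A.
Substitute: A·(0 + (-1)·0 + (-2)) = A·-2 = 2, so A = -1.
General solution: y = C₁e^(-x) + C₂e^(2x) - 1.


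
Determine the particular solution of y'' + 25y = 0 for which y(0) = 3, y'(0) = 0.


Characteristic roots of r² + 25 = 0 are ±5i, so y = C₁cos(5x) + C₂sin(5x).
Apply y(0) = 3: C₁ = 3. Differentiate and apply y'(0) = 0: 5·C₂ = 0, so C₂ = 0.
Particular solution: y = 3cos(5x).


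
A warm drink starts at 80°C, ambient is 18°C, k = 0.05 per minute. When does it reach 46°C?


From T(t) = T_a + (T₀ - T_a)e^(-kt), set T(t) = 46:
(46 - 18) / (80 - 18) = e^(-0.05t), so t = -ln(0.452)/0.05 ≈ 15.9 minutes.


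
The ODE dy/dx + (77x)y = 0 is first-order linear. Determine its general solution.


P(x) = 77x ⇒ μ = e^((77/2)x²).
Q(x) = 0 so μ y is constant: y = Ce^(-(77/2)x²).


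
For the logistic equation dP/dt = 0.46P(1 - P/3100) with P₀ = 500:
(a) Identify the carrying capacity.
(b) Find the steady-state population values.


Logistic ODE dP/dt = 0.46P(1 - P/3100) has equilibria where dP/dt = 0, i.e. P = 0 or P = 3100.
The coefficient (1 - P/K) = 0 when P = K, identifying K = 3100 as the carrying capacity.
(a) K = 3100; (b) equilibria P = 0 and P = 3100.


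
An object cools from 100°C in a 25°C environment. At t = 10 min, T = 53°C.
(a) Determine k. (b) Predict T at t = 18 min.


Newton's law: T(t) = T_a + (T₀ - T_a)e^(-kt).
(a) Use T(10) = 53: (53 - 25)/(100 - 25) = e^(-k·10), so k = -ln(0.373)/10 ≈ 0.0985.
(b) Apply k to t = 18: T(18) = 25 + (75)e^(-1.774) ≈ 37.7°C.


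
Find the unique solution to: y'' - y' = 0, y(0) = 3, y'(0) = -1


Characteristic roots of r² - r = 0 are 0, 1.
General solution y = c₁ + c₂ e^(x).
Apply y(0) = 3: c₁ + c₂ = 3. Apply y'(0) = -1: 0 c₁ + 1 c₂ = -1.
Solve: c₁ = 4, c₂ = -1.
Particular solution: y = 4 - e^(x).


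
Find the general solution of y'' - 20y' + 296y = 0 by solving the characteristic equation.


Characteristic equation: r² - 20r + 296 = 0.
Discriminant is negative; roots r = 10 ± 14i (complex conjugate pair).
General solution uses e^(α x)(C₁ cos(β x) + C₂ sin(β x)): y = e^(10x)(C₁cos(14x) + C₂sin(14x)).


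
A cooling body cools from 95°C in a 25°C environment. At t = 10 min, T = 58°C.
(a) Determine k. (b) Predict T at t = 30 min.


Newton's law: T(t) = T_a + (T₀ - T_a)e^(-kt).
(a) Use T(10) = 58: (58 - 25)/(95 - 25) = e^(-k·10), so k = -ln(0.471)/10 ≈ 0.0752.
(b) Apply k to t = 30: T(30) = 25 + (70)e^(-2.256) ≈ 32.3°C.


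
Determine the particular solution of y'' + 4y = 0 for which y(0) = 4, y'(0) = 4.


Characteristic roots of r² + 4 = 0 are ±2i, so y = C₁cos(2x) + C₂sin(2x).
Apply y(0) = 4: C₁ = 4. Differentiate and apply y'(0) = 4: 2·C₂ = 4, so C₂ = 2.
Particular solution: y = 4cos(2x) + 2sin(2x).


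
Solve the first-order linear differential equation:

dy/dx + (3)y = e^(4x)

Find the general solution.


P(x) = 3 ⇒ μ = e^(3x).
(μ y)' = e^(7x) ⇒ μ y = e^(7x)/7 + C.
Divide by μ: y = (1/7)e^(4x) + Ce^(-3x).


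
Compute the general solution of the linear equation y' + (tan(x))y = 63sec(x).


P(x) = tan(x) ⇒ μ = e^(∫tan(x)dx) = sec(x).
(sec(x) y)' = 63sec²(x) ⇒ sec(x) y = 63tan(x) + C.
Multiply by cos(x): y = 63sin(x) + C·cos(x).


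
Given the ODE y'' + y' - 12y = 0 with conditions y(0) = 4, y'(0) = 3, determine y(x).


Characteristic roots of r² + r - 12 = 0 are -4, 3.
General solution y = c₁ e^(-4x) + c₂ e^(3x).
Apply y(0) = 4: c₁ + c₂ = 4. Apply y'(0) = 3: -4 c₁ + 3 c₂ = 3.
Solve: c₁ = 9/7, c₂ = 19/7.
Particular solution: y = (9/7)e^(-4x) + (19/7)e^(3x).


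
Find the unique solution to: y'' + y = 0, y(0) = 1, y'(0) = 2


Characteristic roots of r² + 1 = 0 are ±1i, so y = C₁cos(x) + C₂sin(x).
Apply y(0) = 1: C₁ = 1. Differentiate and apply y'(0) = 2: 1·C₂ = 2, so C₂ = 2.
Particular solution: y = cos(x) + 2sin(x).


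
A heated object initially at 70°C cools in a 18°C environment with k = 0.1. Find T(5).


Newton's law: dT/dt = -k(T - T_a) has solution T(t) = T_a + (T₀ - T_a)e^(-kt).
Plug in T_a = 18, T₀ = 70, k = 0.1, t = 5: T(5) = 18 + (52)e^(-0.50) ≈ 49.5°C.


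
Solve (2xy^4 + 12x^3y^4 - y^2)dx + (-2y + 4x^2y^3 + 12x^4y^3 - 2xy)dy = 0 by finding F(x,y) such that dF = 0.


Check exactness: ∂M/∂y = 8xy^3 + 48x^3y^3 - 2y and ∂N/∂x = 8xy^3 + 48x^3y^3 - 2y; equal, so the equation is exact.
Integrate M with respect to x (treating y as constant): ∫M dx = x^2y^4 + 3x^4y^4 - xy^2 + h(y).
Differentiate w.r.t. y and set equal to N: the x-dependent terms already match, leaving h'(y) = -2y. Integrate: h(y) = -y^2.
So F(x,y) = -y^2 + x^2y^4 + 3x^4y^4 - xy^2.
General solution: -y^2 + x^2y^4 + 3x^4y^4 - xy^2 = C.


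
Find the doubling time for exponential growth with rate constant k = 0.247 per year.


Exponential growth: P(t) = P₀ e^(0.247t). Set P(t)/P₀ = 2: e^(0.247t) = 2.
Solve: t = ln(2)/0.247 ≈ 2.81 years.


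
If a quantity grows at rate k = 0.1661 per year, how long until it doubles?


Exponential growth: P(t) = P₀ e^(0.1661t). Set P(t)/P₀ = 2: e^(0.1661t) = 2.
Solve: t = ln(2)/0.1661 ≈ 4.17 years.


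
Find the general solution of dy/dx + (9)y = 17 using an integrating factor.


P(x) = 9, Q(x) = 17; integrating factor μ = e^(9x).
(μ y)' = 17e^(9x) ⇒ μ y = (17/9)e^(9x) + C.
Divide by μ: y = 17/9 + Ce^(-9x).


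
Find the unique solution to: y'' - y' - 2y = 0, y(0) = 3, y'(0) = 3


Characteristic roots of r² - r - 2 = 0 are 2, -1.
General solution y = c₁ e^(2x) + c₂ e^(-x).
Apply y(0) = 3: c₁ + c₂ = 3. Apply y'(0) = 3: 2 c₁ - 1 c₂ = 3.
Solve: c₁ = 2, c₂ = 1.
Particular solution: y = 2e^(2x) + e^(-x).


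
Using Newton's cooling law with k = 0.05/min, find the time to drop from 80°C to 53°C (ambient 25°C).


From T(t) = T_a + (T₀ - T_a)e^(-kt), set T(t) = 53:
(53 - 25) / (80 - 25) = e^(-0.05t), so t = -ln(0.509)/0.05 ≈ 13.5 minutes.


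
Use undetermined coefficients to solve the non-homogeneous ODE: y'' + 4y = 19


Homogeneous part: r² + 4 = 0 ⇒ r = ±2i, so y_h = C₁cos(2x) + C₂sin(2x).
Try constant y_p = A; plug in: 4A = 19 ⇒ A = 19/4.
General solution: y = C₁cos(2x) + C₂sin(2x) + 19/4.


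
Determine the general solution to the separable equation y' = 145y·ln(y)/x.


Separate: dy/[y ln(y)] = 145 dx/x.
Substitute u = ln(y): du/u = 145 dx/x.
Integrate: ln|ln(y)| = 145ln|x| + C₀, hence ln(y) = C·x^145.


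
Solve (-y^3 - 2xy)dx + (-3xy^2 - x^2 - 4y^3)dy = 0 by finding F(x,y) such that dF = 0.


Check exactness: ∂M/∂y = -3y^2 - 2x and ∂N/∂x = -3y^2 - 2x; equal, so the equation is exact.
Integrate M with respect to x (treating y as constant): ∫M dx = -xy^3 - x^2y + h(y).
Differentiate w.r.t. y and set equal to N: the x-dependent terms already match, leaving h'(y) = -4y^3. Integrate: h(y) = -y^4.
So F(x,y) = -xy^3 - x^2y - y^4.
General solution: -xy^3 - x^2y - y^4 = C.


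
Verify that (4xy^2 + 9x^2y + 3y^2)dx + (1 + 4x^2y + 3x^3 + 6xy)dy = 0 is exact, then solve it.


Check exactness: ∂M/∂y = 8xy + 9x^2 + 6y and ∂N/∂x = 8xy + 9x^2 + 6y; equal, so the equation is exact.
Integrate M with respect to x (treating y as constant): ∫M dx = 2x^2y^2 + 3x^3y + 3xy^2 + h(y).
Differentiate w.r.t. y and set equal to N: the x-dependent terms already match, leaving h'(y) = 1. Integrate: h(y) = y.
So F(x,y) = y + 2x^2y^2 + 3x^3y + 3xy^2.
General solution: y + 2x^2y^2 + 3x^3y + 3xy^2 = C.


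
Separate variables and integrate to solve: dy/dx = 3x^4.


Integrate both sides with respect to x: y = ∫ 3x^4 dx = (3/5)x^5 + C.


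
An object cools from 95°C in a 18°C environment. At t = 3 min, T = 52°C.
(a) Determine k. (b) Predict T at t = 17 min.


Newton's law: T(t) = T_a + (T₀ - T_a)e^(-kt).
(a) Use T(3) = 52: (52 - 18)/(95 - 18) = e^(-k·3), so k = -ln(0.442)/3 ≈ 0.2725.
(b) Apply k to t = 17: T(17) = 18 + (77)e^(-4.632) ≈ 18.7°C.


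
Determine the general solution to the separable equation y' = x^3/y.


Separate variables: y dy = x^3 dx.
Integrate both sides: y²/2 = (1/4)x^4 + C₀.
Multiply by 2: y² = (1/2)x^4 + C.


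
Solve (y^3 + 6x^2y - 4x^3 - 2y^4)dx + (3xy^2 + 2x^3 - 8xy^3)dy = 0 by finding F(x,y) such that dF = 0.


Check exactness: ∂M/∂y = 3y^2 + 6x^2 - 8y^3 and ∂N/∂x = 3y^2 + 6x^2 - 8y^3; equal, so the equation is exact.
Integrate M with respect to x (treating y as constant): ∫M dx = xy^3 + 2x^3y - x^4 - 2xy^4 + h(y).
Differentiate w.r.t. y and set equal to N: all terms match, so h'(y) = 0 and h is a constant absorbed into C.
General solution: xy^3 + 2x^3y - x^4 - 2xy^4 = C.


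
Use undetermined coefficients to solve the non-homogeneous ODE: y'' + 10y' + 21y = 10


Characteristic roots of r² + 10r + 21 = 0 are -7, -3.
y_h = C₁e^(-7x) + C₂e^(-3x).
Constant forcing; try y_p = A. Then 21A = 10 ⇒ A = 10/21.
General solution: y = C₁e^(-7x) + C₂e^(-3x) + 10/21.


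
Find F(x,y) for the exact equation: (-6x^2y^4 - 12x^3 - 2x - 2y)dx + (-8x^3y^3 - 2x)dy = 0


Check exactness: ∂M/∂y = -24x^2y^3 - 2 and ∂N/∂x = -24x^2y^3 - 2; equal, so the equation is exact.
Integrate M with respect to x (treating y as constant): ∫M dx = -2x^3y^4 - 3x^4 - x^2 - 2xy + h(y).
Differentiate w.r.t. y and set equal to N: all terms match, so h'(y) = 0 and h is a constant absorbed into C.
General solution: -2x^3y^4 - 3x^4 - x^2 - 2xy = C.


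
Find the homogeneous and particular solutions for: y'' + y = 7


Homogeneous part: r² + 1 = 0 ⇒ r = ±1i, so y_h = C₁cos(x) + C₂sin(x).
Try constant y_p = A; plug in: 1A = 7 ⇒ A = 7.
General solution: y = C₁cos(x) + C₂sin(x) + 7.


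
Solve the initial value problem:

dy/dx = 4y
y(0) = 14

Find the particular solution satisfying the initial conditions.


General solution of y' = 4y is y = Ce^(4x).
Apply y(0) = 14: C = 14.
Particular solution: y = 14e^(4x).


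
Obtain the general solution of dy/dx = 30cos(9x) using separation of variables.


g(y) = 1, so integrate directly: y = ∫ 30cos(9x) dx = (10/3)sin(9x) + C.


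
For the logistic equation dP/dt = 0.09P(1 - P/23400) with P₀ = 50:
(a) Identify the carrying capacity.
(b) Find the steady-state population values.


Logistic ODE dP/dt = 0.09P(1 - P/23400) has equilibria where dP/dt = 0, i.e. P = 0 or P = 23400.
The coefficient (1 - P/K) = 0 when P = K, identifying K = 23400 as the carrying capacity.
(a) K = 23400; (b) equilibria P = 0 and P = 23400.


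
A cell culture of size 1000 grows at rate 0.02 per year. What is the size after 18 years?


The ODE dP/dt = 0.02P has solution P(t) = P(0)e^(0.02t).
Substitute P(0) = 1000 and t = 18: P(18) = 1000 e^(0.36) ≈ 1433.


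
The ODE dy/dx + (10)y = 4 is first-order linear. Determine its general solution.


P(x) = 10, Q(x) = 4; integrating factor μ = e^(10x).
(μ y)' = 4e^(10x) ⇒ μ y = (2/5)e^(10x) + C.
Divide by μ: y = 2/5 + Ce^(-10x).


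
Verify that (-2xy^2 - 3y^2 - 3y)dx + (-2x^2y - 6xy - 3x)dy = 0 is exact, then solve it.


Check exactness: ∂M/∂y = -4xy - 6y - 3 and ∂N/∂x = -4xy - 6y - 3; equal, so the equation is exact.
Integrate M with respect to x (treating y as constant): ∫M dx = -x^2y^2 - 3xy^2 - 3xy + h(y).
Differentiate w.r.t. y and set equal to N: all terms match, so h'(y) = 0 and h is a constant absorbed into C.
General solution: -x^2y^2 - 3xy^2 - 3xy = C.


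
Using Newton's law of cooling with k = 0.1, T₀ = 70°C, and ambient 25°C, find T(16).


Newton's law: dT/dt = -k(T - T_a) has solution T(t) = T_a + (T₀ - T_a)e^(-kt).
Plug in T_a = 25, T₀ = 70, k = 0.1, t = 16: T(16) = 25 + (45)e^(-1.60) ≈ 34.1°C.


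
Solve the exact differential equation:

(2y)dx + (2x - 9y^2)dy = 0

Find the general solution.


Check exactness: ∂M/∂y = 2 and ∂N/∂x = 2; equal, so the equation is exact.
Integrate M with respect to x (treating y as constant): ∫M dx = 2xy + h(y).
Differentiate w.r.t. y and set equal to N: the x-dependent terms already match, leaving h'(y) = -9y^2. Integrate: h(y) = -3y^3.
So F(x,y) = 2xy - 3y^3.
General solution: 2xy - 3y^3 = C.


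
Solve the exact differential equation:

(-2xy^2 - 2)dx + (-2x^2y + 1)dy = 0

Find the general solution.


Check exactness: ∂M/∂y = -4xy and ∂N/∂x = -4xy; equal, so the equation is exact.
Integrate M with respect to x (treating y as constant): ∫M dx = -x^2y^2 - 2x + h(y).
Differentiate w.r.t. y and set equal to N: the x-dependent terms already match, leaving h'(y) = 1. Integrate: h(y) = y.
So F(x,y) = -x^2y^2 + y - 2x.
General solution: -x^2y^2 + y - 2x = C.


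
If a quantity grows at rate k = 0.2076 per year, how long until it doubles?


Exponential growth: P(t) = P₀ e^(0.2076t). Set P(t)/P₀ = 2: e^(0.2076t) = 2.
Solve: t = ln(2)/0.2076 ≈ 3.34 years.


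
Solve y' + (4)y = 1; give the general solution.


P(x) = 4, Q(x) = 1; integrating factor μ = e^(4x).
(μ y)' = e^(4x) ⇒ μ y = (1/4)e^(4x) + C.
Divide by μ: y = 1/4 + Ce^(-4x).


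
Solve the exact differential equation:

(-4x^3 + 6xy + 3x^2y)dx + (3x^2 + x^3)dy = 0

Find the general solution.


Check exactness: ∂M/∂y = 6x + 3x^2 and ∂N/∂x = 6x + 3x^2; equal, so the equation is exact.
Integrate M with respect to x (treating y as constant): ∫M dx = -x^4 + 3x^2y + x^3y + h(y).
Differentiate w.r.t. y and set equal to N: all terms match, so h'(y) = 0 and h is a constant absorbed into C.
General solution: -x^4 + 3x^2y + x^3y = C.


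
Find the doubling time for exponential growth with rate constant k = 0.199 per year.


Exponential growth: P(t) = P₀ e^(0.199t). Set P(t)/P₀ = 2: e^(0.199t) = 2.
Solve: t = ln(2)/0.199 ≈ 3.48 years.


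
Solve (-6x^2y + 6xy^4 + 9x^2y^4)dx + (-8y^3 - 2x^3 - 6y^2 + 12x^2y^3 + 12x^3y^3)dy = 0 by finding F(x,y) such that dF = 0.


Check exactness: ∂M/∂y = -6x^2 + 24xy^3 + 36x^2y^3 and ∂N/∂x = -6x^2 + 24xy^3 + 36x^2y^3; equal, so the equation is exact.
Integrate M with respect to x (treating y as constant): ∫M dx = -2x^3y + 3x^2y^4 + 3x^3y^4 + h(y).
Differentiate w.r.t. y and set equal to N: the x-dependent terms already match, leaving h'(y) = -8y^3 - 6y^2. Integrate: h(y) = -2y^4 - 2y^3.
So F(x,y) = -2y^4 - 2x^3y - 2y^3 + 3x^2y^4 + 3x^3y^4.
General solution: -2y^4 - 2x^3y - 2y^3 + 3x^2y^4 + 3x^3y^4 = C.


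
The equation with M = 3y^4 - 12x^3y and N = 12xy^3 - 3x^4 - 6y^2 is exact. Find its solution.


Check exactness: ∂M/∂y = 12y^3 - 12x^3 and ∂N/∂x = 12y^3 - 12x^3; equal, so the equation is exact.
Integrate M with respect to x (treating y as constant): ∫M dx = 3xy^4 - 3x^4y + h(y).
Differentiate w.r.t. y and set equal to N: the x-dependent terms already match, leaving h'(y) = -6y^2. Integrate: h(y) = -2y^3.
So F(x,y) = 3xy^4 - 3x^4y - 2y^3.
General solution: 3xy^4 - 3x^4y - 2y^3 = C.


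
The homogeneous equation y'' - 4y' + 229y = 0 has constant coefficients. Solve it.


Characteristic equation: r² - 4r + 229 = 0.
Discriminant is negative; roots r = 2 ± 15i (complex conjugate pair).
General solution uses e^(α x)(C₁ cos(β x) + C₂ sin(β x)): y = e^(2x)(C₁cos(15x) + C₂sin(15x)).


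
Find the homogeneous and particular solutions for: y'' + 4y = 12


Homogeneous part: r² + 4 = 0 ⇒ r = ±2i, so y_h = C₁cos(2x) + C₂sin(2x).
Try constant y_p = A; plug in: 4A = 12 ⇒ A = 3.
General solution: y = C₁cos(2x) + C₂sin(2x) + 3.


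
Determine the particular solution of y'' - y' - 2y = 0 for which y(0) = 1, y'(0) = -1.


Characteristic roots of r² - r - 2 = 0 are -1, 2.
General solution y = c₁ e^(-x) + c₂ e^(2x).
Apply y(0) = 1: c₁ + c₂ = 1. Apply y'(0) = -1: -1 c₁ + 2 c₂ = -1.
Solve: c₁ = 1, c₂ = 0.
Particular solution: y = e^(-x) + 0e^(2x).


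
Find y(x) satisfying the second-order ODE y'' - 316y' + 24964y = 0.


Characteristic equation: r² - 316r + 24964 = 0, i.e. (r - 158)² = 0.
Repeated root r = 158; include an x factor for the second linearly independent solution.
General solution: y = (C₁ + C₂x)e^(158x).


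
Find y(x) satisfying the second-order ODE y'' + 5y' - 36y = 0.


Characteristic equation: r² + 5r - 36 = 0.
Factor: (r - 4)(r + 9) = 0 ⇒ r = 4, -9 (distinct real).
General solution: y = C₁e^(4x) + C₂e^(-9x).
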